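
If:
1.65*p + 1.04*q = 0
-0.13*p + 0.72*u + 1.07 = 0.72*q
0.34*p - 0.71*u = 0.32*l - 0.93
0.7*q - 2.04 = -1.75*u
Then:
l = 0.77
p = -1.30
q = 2.06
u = 0.34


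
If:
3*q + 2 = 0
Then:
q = -2/3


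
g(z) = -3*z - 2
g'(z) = -3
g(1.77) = -7.31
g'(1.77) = -3.00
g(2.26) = -8.78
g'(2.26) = -3.00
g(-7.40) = 20.20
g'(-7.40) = -3.00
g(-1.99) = 3.97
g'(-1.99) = -3.00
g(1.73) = -7.19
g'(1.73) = -3.00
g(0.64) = -3.92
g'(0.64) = -3.00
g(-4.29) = 10.87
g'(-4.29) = -3.00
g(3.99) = -13.97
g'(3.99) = -3.00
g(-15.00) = 43.00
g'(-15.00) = -3.00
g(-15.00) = 43.00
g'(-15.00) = -3.00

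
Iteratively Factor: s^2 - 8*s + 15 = (s - 5)*(s - 3)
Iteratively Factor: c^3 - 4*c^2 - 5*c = (c)*(c^2 - 4*c - 5) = c*(c + 1)*(c - 5)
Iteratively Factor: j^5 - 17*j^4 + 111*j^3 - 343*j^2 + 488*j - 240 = (j - 4)*(j^4 - 13*j^3 + 59*j^2 - 107*j + 60) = (j - 4)*(j - 1)*(j^3 - 12*j^2 + 47*j - 60) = (j - 5)*(j - 4)*(j - 1)*(j^2 - 7*j + 12) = (j - 5)*(j - 4)*(j - 3)*(j - 1)*(j - 4)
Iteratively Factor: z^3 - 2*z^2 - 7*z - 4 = (z + 1)*(z^2 - 3*z - 4) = (z - 4)*(z + 1)*(z + 1)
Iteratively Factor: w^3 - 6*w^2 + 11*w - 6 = (w - 2)*(w^2 - 4*w + 3) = (w - 3)*(w - 2)*(w - 1)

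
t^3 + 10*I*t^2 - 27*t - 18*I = (t + I)*(t + 3*I)*(t + 6*I)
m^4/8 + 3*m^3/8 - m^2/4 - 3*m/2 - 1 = (m/4 + 1/2)*(m/2 + 1)*(m - 2)*(m + 1)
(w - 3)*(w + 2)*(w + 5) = w^3 + 4*w^2 - 11*w - 30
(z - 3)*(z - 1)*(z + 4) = z^3 - 13*z + 12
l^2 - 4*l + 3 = (l - 3)*(l - 1)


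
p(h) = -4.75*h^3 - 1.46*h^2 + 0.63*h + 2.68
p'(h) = -14.25*h^2 - 2.92*h + 0.63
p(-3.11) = 129.48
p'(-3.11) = -128.12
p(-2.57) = 72.05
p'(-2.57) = -85.99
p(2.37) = -67.26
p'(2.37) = -86.33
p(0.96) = -2.26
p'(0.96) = -15.31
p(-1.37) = 11.29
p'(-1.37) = -22.12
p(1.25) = -8.09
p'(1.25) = -25.29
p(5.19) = -697.42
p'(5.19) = -398.36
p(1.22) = -7.35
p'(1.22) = -24.14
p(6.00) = -1072.10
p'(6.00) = -529.89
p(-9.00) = 3341.50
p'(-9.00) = -1127.34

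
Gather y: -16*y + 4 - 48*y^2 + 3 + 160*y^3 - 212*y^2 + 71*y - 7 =160*y^3 - 260*y^2 + 55*y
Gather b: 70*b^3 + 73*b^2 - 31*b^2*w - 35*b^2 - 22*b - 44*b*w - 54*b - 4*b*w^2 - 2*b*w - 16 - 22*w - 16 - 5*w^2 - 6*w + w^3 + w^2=70*b^3 + b^2*(38 - 31*w) + b*(-4*w^2 - 46*w - 76) + w^3 - 4*w^2 - 28*w - 32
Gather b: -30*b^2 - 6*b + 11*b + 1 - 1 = -30*b^2 + 5*b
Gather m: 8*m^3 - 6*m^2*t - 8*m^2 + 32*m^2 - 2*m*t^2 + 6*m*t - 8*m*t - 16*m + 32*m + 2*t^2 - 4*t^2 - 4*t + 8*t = 8*m^3 + m^2*(24 - 6*t) + m*(-2*t^2 - 2*t + 16) - 2*t^2 + 4*t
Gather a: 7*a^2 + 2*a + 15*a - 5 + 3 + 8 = 7*a^2 + 17*a + 6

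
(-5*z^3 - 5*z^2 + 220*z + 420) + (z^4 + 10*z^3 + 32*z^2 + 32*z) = z^4 + 5*z^3 + 27*z^2 + 252*z + 420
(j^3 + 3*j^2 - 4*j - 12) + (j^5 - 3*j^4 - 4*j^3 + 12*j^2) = j^5 - 3*j^4 - 3*j^3 + 15*j^2 - 4*j - 12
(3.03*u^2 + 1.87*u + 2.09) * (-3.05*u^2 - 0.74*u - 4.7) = -9.2415*u^4 - 7.9457*u^3 - 21.9993*u^2 - 10.3356*u - 9.823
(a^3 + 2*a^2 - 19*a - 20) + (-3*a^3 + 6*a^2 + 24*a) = -2*a^3 + 8*a^2 + 5*a - 20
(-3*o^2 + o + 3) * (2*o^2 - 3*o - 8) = -6*o^4 + 11*o^3 + 27*o^2 - 17*o - 24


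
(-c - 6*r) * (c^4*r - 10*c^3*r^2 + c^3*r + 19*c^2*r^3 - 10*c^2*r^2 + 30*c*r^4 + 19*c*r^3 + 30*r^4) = -c^5*r + 4*c^4*r^2 - c^4*r + 41*c^3*r^3 + 4*c^3*r^2 - 144*c^2*r^4 + 41*c^2*r^3 - 180*c*r^5 - 144*c*r^4 - 180*r^5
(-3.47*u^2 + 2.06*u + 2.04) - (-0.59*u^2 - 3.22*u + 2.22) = -2.88*u^2 + 5.28*u - 0.18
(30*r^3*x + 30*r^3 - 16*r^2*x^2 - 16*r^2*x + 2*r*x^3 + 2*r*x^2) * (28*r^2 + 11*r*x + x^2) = 840*r^5*x + 840*r^5 - 118*r^4*x^2 - 118*r^4*x - 90*r^3*x^3 - 90*r^3*x^2 + 6*r^2*x^4 + 6*r^2*x^3 + 2*r*x^5 + 2*r*x^4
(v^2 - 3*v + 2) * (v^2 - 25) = v^4 - 3*v^3 - 23*v^2 + 75*v - 50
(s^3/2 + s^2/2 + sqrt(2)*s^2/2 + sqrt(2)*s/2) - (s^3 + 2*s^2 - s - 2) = -s^3/2 - 3*s^2/2 + sqrt(2)*s^2/2 + sqrt(2)*s/2 + s + 2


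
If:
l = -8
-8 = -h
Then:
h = 8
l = -8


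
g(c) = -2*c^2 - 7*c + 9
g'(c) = -4*c - 7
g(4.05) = -52.16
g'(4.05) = -23.20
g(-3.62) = 8.13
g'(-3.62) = 7.48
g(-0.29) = 10.86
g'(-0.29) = -5.84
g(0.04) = 8.72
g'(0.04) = -7.16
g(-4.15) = 3.60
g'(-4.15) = 9.60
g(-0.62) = 12.57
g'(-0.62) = -4.52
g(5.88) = -101.31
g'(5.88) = -30.52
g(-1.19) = 14.50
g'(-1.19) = -2.24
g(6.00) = -105.00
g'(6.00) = -31.00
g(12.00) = -363.00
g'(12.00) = -55.00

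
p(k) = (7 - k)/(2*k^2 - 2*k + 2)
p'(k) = (2 - 4*k)*(7 - k)/(2*k^2 - 2*k + 2)^2 - 1/(2*k^2 - 2*k + 2) = (-k^2 + k + (k - 7)*(2*k - 1) - 1)/(2*(k^2 - k + 1)^2)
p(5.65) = 0.02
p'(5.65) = -0.03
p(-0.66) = 1.83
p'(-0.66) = 1.78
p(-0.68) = 1.79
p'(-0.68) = 1.74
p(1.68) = 1.24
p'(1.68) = -1.60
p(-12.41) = 0.06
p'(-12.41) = 0.01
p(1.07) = 2.76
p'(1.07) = -3.39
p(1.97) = 0.86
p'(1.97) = -1.04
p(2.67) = 0.40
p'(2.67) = -0.41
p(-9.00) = 0.09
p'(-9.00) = 0.01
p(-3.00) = 0.38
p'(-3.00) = 0.17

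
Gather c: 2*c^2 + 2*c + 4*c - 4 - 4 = 2*c^2 + 6*c - 8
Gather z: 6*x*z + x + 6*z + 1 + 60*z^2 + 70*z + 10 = x + 60*z^2 + z*(6*x + 76) + 11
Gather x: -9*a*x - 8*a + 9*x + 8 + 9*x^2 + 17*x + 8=-8*a + 9*x^2 + x*(26 - 9*a) + 16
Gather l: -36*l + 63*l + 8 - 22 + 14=27*l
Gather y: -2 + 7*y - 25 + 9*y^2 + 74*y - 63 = 9*y^2 + 81*y - 90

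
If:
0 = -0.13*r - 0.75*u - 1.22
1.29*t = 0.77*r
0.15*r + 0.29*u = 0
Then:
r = 4.73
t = 2.82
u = -2.45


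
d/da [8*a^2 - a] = 16*a - 1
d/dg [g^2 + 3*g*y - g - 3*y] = 2*g + 3*y - 1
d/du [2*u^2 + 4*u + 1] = 4*u + 4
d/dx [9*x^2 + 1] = 18*x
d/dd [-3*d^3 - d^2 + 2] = d*(-9*d - 2)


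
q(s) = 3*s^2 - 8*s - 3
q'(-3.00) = -26.00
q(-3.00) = 48.00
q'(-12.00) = -80.00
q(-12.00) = 525.00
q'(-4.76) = -36.56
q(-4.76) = 103.05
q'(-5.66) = -41.96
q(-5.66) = 138.39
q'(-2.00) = -20.00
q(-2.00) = 25.00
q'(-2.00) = -20.00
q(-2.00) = 25.00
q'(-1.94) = -19.64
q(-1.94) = 23.81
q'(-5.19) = -39.14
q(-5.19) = 119.33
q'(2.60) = 7.60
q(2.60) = -3.52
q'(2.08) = 4.48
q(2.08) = -6.66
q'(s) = 6*s - 8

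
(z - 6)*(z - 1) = z^2 - 7*z + 6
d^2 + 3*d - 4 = (d - 1)*(d + 4)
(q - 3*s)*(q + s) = q^2 - 2*q*s - 3*s^2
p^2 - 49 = (p - 7)*(p + 7)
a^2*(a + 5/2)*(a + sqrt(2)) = a^4 + sqrt(2)*a^3 + 5*a^3/2 + 5*sqrt(2)*a^2/2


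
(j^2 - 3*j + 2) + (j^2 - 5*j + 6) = 2*j^2 - 8*j + 8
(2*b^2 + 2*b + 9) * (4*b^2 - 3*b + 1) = 8*b^4 + 2*b^3 + 32*b^2 - 25*b + 9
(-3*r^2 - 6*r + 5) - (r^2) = -4*r^2 - 6*r + 5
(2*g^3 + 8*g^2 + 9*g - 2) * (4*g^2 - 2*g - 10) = 8*g^5 + 28*g^4 - 106*g^2 - 86*g + 20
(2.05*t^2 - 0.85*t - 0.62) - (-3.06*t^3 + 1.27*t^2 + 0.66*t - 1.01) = 3.06*t^3 + 0.78*t^2 - 1.51*t + 0.39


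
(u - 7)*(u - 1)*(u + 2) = u^3 - 6*u^2 - 9*u + 14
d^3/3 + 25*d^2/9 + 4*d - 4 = (d/3 + 1)*(d - 2/3)*(d + 6)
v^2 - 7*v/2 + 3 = (v - 2)*(v - 3/2)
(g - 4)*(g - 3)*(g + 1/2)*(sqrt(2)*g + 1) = sqrt(2)*g^4 - 13*sqrt(2)*g^3/2 + g^3 - 13*g^2/2 + 17*sqrt(2)*g^2/2 + 6*sqrt(2)*g + 17*g/2 + 6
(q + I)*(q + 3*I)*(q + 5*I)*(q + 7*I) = q^4 + 16*I*q^3 - 86*q^2 - 176*I*q + 105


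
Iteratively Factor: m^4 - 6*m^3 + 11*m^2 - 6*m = (m - 2)*(m^3 - 4*m^2 + 3*m) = (m - 2)*(m - 1)*(m^2 - 3*m) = m*(m - 2)*(m - 1)*(m - 3)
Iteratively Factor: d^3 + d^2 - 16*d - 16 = (d + 4)*(d^2 - 3*d - 4) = (d - 4)*(d + 4)*(d + 1)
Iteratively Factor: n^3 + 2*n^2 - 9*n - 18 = (n - 3)*(n^2 + 5*n + 6) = (n - 3)*(n + 2)*(n + 3)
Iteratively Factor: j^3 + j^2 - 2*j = (j - 1)*(j^2 + 2*j) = j*(j - 1)*(j + 2)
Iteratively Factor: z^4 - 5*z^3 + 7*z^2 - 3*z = (z - 1)*(z^3 - 4*z^2 + 3*z) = z*(z - 1)*(z^2 - 4*z + 3) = z*(z - 3)*(z - 1)*(z - 1)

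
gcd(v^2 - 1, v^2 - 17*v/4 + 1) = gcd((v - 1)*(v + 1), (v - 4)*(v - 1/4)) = 1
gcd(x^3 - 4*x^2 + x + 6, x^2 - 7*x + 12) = x - 3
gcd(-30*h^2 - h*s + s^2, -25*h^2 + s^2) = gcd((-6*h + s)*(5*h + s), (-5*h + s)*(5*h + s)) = 5*h + s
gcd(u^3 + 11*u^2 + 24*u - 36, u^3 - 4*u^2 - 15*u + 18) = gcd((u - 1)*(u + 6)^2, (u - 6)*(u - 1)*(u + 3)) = u - 1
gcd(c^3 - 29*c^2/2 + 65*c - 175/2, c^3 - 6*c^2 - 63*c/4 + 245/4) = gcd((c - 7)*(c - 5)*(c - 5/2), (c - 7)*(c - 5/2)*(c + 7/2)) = c^2 - 19*c/2 + 35/2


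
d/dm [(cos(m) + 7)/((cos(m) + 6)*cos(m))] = (sin(m) + 42*sin(m)/cos(m)^2 + 14*tan(m))/(cos(m) + 6)^2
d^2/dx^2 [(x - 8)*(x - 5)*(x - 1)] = 6*x - 28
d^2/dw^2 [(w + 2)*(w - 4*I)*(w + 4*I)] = 6*w + 4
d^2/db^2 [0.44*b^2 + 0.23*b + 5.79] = 0.880000000000000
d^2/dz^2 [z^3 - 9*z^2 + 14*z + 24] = 6*z - 18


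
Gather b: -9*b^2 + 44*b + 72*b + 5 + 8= -9*b^2 + 116*b + 13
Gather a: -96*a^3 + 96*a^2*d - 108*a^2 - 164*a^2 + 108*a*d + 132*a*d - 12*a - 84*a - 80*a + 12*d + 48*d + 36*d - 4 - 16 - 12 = -96*a^3 + a^2*(96*d - 272) + a*(240*d - 176) + 96*d - 32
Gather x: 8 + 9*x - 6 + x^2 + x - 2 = x^2 + 10*x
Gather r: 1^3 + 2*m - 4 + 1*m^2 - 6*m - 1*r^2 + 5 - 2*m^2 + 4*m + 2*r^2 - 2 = -m^2 + r^2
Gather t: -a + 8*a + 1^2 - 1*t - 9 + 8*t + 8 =7*a + 7*t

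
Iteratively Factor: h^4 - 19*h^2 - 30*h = (h)*(h^3 - 19*h - 30) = h*(h + 3)*(h^2 - 3*h - 10) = h*(h + 2)*(h + 3)*(h - 5)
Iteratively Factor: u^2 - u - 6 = (u - 3)*(u + 2)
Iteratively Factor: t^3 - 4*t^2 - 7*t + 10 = (t - 1)*(t^2 - 3*t - 10) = (t - 5)*(t - 1)*(t + 2)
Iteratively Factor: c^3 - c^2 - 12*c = (c - 4)*(c^2 + 3*c) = (c - 4)*(c + 3)*(c)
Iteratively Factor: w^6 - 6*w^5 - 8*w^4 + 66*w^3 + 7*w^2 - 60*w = (w + 3)*(w^5 - 9*w^4 + 19*w^3 + 9*w^2 - 20*w) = (w - 4)*(w + 3)*(w^4 - 5*w^3 - w^2 + 5*w) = (w - 4)*(w - 1)*(w + 3)*(w^3 - 4*w^2 - 5*w) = (w - 5)*(w - 4)*(w - 1)*(w + 3)*(w^2 + w) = (w - 5)*(w - 4)*(w - 1)*(w + 1)*(w + 3)*(w)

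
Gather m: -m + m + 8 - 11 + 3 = 0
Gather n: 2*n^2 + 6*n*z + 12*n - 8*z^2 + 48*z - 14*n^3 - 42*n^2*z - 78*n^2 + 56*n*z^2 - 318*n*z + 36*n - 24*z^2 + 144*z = -14*n^3 + n^2*(-42*z - 76) + n*(56*z^2 - 312*z + 48) - 32*z^2 + 192*z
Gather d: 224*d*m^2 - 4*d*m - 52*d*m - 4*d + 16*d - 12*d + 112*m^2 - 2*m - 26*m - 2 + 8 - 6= d*(224*m^2 - 56*m) + 112*m^2 - 28*m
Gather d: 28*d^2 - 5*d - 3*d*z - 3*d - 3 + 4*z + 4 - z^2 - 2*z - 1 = 28*d^2 + d*(-3*z - 8) - z^2 + 2*z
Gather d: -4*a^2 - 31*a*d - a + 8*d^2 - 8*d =-4*a^2 - a + 8*d^2 + d*(-31*a - 8)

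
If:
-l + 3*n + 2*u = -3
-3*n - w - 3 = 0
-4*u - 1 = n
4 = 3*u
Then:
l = -40/3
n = -19/3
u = 4/3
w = 16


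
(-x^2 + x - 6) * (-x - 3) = x^3 + 2*x^2 + 3*x + 18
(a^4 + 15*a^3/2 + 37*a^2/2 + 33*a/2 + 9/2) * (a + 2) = a^5 + 19*a^4/2 + 67*a^3/2 + 107*a^2/2 + 75*a/2 + 9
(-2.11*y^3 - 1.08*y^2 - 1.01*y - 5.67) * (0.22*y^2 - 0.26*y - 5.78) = -0.4642*y^5 + 0.311*y^4 + 12.2544*y^3 + 5.2576*y^2 + 7.312*y + 32.7726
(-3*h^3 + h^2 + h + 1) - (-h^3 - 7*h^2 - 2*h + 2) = -2*h^3 + 8*h^2 + 3*h - 1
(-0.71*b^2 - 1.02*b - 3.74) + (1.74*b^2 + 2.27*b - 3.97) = 1.03*b^2 + 1.25*b - 7.71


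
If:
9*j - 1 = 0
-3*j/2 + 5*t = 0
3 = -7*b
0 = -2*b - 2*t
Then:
No Solution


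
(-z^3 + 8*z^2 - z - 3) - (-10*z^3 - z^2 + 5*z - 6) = 9*z^3 + 9*z^2 - 6*z + 3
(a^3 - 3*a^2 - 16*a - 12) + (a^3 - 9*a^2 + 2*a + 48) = 2*a^3 - 12*a^2 - 14*a + 36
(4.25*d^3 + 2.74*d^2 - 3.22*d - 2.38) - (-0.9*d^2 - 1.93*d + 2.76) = 4.25*d^3 + 3.64*d^2 - 1.29*d - 5.14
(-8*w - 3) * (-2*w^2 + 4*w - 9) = 16*w^3 - 26*w^2 + 60*w + 27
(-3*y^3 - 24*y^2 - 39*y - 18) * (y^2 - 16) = -3*y^5 - 24*y^4 + 9*y^3 + 366*y^2 + 624*y + 288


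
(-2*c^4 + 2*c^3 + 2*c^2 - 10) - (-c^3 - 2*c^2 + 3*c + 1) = -2*c^4 + 3*c^3 + 4*c^2 - 3*c - 11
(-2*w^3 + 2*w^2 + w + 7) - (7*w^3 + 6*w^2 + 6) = -9*w^3 - 4*w^2 + w + 1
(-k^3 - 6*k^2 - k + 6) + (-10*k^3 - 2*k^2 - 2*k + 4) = -11*k^3 - 8*k^2 - 3*k + 10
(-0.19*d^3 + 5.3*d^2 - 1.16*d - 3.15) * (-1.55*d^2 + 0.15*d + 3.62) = 0.2945*d^5 - 8.2435*d^4 + 1.9052*d^3 + 23.8945*d^2 - 4.6717*d - 11.403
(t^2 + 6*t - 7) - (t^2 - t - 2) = 7*t - 5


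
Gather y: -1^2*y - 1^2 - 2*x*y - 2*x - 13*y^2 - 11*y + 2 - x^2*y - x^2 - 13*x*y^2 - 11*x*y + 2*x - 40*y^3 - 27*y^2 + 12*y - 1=-x^2 - 40*y^3 + y^2*(-13*x - 40) + y*(-x^2 - 13*x)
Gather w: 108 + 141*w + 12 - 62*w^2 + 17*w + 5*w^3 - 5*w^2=5*w^3 - 67*w^2 + 158*w + 120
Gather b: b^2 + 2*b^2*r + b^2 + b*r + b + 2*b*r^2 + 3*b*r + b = b^2*(2*r + 2) + b*(2*r^2 + 4*r + 2)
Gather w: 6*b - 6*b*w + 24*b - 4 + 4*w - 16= 30*b + w*(4 - 6*b) - 20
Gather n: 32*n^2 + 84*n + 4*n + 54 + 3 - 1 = 32*n^2 + 88*n + 56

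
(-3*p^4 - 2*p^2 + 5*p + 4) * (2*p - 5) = -6*p^5 + 15*p^4 - 4*p^3 + 20*p^2 - 17*p - 20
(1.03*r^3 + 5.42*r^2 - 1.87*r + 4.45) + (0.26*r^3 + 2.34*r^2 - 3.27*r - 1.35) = 1.29*r^3 + 7.76*r^2 - 5.14*r + 3.1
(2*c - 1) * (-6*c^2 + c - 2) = -12*c^3 + 8*c^2 - 5*c + 2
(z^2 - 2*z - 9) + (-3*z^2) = -2*z^2 - 2*z - 9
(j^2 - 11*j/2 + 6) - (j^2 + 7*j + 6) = -25*j/2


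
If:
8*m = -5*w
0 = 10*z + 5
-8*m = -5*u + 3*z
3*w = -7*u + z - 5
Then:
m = -17/32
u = -23/20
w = 17/20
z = -1/2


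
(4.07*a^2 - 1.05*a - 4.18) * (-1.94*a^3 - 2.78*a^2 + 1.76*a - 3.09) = -7.8958*a^5 - 9.2776*a^4 + 18.1914*a^3 - 2.8039*a^2 - 4.1123*a + 12.9162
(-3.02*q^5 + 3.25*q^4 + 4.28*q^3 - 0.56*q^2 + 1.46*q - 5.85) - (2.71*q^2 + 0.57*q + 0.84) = -3.02*q^5 + 3.25*q^4 + 4.28*q^3 - 3.27*q^2 + 0.89*q - 6.69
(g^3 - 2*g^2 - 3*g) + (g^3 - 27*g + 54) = 2*g^3 - 2*g^2 - 30*g + 54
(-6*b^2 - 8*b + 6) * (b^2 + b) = -6*b^4 - 14*b^3 - 2*b^2 + 6*b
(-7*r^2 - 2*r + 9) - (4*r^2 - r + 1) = -11*r^2 - r + 8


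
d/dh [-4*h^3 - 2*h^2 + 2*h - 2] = -12*h^2 - 4*h + 2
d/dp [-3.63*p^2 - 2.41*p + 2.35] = -7.26*p - 2.41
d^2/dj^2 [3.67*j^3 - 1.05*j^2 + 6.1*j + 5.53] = 22.02*j - 2.1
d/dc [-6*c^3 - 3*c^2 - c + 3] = -18*c^2 - 6*c - 1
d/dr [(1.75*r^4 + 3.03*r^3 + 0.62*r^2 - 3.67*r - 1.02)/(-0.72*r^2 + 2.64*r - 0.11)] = (-2.52*r^5 + 11.6784*r^4 + 15.2284*r^3 - 2.0055*r^2 - 1.6052*r + 3.0965)/(0.5184*r^4 - 3.8016*r^3 + 7.128*r^2 - 0.5808*r + 0.0121)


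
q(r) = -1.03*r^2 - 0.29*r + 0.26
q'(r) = -2.06*r - 0.29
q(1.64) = -2.99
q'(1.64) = -3.67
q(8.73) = -80.77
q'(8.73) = -18.27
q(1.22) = -1.63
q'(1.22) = -2.80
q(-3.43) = -10.86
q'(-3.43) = 6.78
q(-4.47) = -19.02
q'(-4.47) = 8.92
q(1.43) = -2.26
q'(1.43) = -3.24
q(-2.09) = -3.63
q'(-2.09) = 4.02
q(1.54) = -2.63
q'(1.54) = -3.46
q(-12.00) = -144.58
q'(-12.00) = 24.43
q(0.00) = 0.26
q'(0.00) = -0.29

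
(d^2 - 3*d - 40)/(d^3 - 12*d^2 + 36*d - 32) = (d + 5)/(d^2 - 4*d + 4)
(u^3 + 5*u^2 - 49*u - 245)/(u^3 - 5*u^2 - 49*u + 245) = (u + 5)/(u - 5)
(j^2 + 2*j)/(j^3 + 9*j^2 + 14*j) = 1/(j + 7)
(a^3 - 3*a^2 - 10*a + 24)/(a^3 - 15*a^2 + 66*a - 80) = (a^2 - a - 12)/(a^2 - 13*a + 40)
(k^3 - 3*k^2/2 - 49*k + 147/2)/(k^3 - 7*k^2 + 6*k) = (2*k^3 - 3*k^2 - 98*k + 147)/(2*k*(k^2 - 7*k + 6))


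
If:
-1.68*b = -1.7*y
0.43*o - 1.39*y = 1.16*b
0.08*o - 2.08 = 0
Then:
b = 4.41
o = 26.00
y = 4.36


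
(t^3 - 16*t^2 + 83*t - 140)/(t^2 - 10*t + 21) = (t^2 - 9*t + 20)/(t - 3)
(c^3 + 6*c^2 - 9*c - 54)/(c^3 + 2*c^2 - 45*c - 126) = (c - 3)/(c - 7)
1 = 1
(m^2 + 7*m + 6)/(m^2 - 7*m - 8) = (m + 6)/(m - 8)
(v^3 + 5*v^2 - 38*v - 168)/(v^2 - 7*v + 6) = (v^2 + 11*v + 28)/(v - 1)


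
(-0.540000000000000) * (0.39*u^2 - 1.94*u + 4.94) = -0.2106*u^2 + 1.0476*u - 2.6676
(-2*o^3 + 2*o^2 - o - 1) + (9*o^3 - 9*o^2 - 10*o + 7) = 7*o^3 - 7*o^2 - 11*o + 6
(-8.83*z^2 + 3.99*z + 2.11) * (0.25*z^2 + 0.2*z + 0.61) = -2.2075*z^4 - 0.7685*z^3 - 4.0608*z^2 + 2.8559*z + 1.2871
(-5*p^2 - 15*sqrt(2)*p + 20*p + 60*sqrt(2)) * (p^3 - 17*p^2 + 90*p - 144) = -5*p^5 - 15*sqrt(2)*p^4 + 105*p^4 - 790*p^3 + 315*sqrt(2)*p^3 - 2370*sqrt(2)*p^2 + 2520*p^2 - 2880*p + 7560*sqrt(2)*p - 8640*sqrt(2)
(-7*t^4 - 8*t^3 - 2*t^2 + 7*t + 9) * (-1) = 7*t^4 + 8*t^3 + 2*t^2 - 7*t - 9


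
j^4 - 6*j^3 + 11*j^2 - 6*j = j*(j - 3)*(j - 2)*(j - 1)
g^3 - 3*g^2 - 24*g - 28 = (g - 7)*(g + 2)^2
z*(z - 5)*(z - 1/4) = z^3 - 21*z^2/4 + 5*z/4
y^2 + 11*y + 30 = (y + 5)*(y + 6)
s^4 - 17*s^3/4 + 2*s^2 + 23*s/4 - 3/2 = (s - 3)*(s - 2)*(s - 1/4)*(s + 1)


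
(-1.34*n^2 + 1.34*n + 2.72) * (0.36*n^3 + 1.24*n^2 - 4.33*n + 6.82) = -0.4824*n^5 - 1.1792*n^4 + 8.443*n^3 - 11.5682*n^2 - 2.6388*n + 18.5504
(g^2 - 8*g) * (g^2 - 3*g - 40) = g^4 - 11*g^3 - 16*g^2 + 320*g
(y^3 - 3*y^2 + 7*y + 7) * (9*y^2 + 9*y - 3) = 9*y^5 - 18*y^4 + 33*y^3 + 135*y^2 + 42*y - 21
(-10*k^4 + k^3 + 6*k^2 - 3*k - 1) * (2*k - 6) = -20*k^5 + 62*k^4 + 6*k^3 - 42*k^2 + 16*k + 6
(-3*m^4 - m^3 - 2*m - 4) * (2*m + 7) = -6*m^5 - 23*m^4 - 7*m^3 - 4*m^2 - 22*m - 28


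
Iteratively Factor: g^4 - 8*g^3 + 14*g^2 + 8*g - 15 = (g + 1)*(g^3 - 9*g^2 + 23*g - 15) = (g - 3)*(g + 1)*(g^2 - 6*g + 5) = (g - 3)*(g - 1)*(g + 1)*(g - 5)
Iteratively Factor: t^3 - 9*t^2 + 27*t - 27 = (t - 3)*(t^2 - 6*t + 9) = (t - 3)^2*(t - 3)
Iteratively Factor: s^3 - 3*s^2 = (s)*(s^2 - 3*s) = s^2*(s - 3)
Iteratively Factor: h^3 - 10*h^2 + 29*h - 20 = (h - 5)*(h^2 - 5*h + 4) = (h - 5)*(h - 1)*(h - 4)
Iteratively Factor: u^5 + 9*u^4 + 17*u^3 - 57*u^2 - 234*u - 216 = (u - 3)*(u^4 + 12*u^3 + 53*u^2 + 102*u + 72) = (u - 3)*(u + 2)*(u^3 + 10*u^2 + 33*u + 36) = (u - 3)*(u + 2)*(u + 4)*(u^2 + 6*u + 9) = (u - 3)*(u + 2)*(u + 3)*(u + 4)*(u + 3)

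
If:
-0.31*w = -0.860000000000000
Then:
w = 2.77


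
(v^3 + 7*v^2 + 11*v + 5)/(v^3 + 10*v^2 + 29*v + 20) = (v + 1)/(v + 4)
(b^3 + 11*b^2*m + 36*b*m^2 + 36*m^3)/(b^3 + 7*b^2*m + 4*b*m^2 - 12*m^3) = (b + 3*m)/(b - m)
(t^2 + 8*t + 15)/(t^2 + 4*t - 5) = (t + 3)/(t - 1)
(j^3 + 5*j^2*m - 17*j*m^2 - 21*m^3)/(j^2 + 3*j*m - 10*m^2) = (j^3 + 5*j^2*m - 17*j*m^2 - 21*m^3)/(j^2 + 3*j*m - 10*m^2)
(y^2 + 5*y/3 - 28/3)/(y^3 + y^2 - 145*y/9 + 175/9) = 3*(y + 4)/(3*y^2 + 10*y - 25)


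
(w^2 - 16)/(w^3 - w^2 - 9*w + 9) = (w^2 - 16)/(w^3 - w^2 - 9*w + 9)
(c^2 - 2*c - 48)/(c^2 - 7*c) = (c^2 - 2*c - 48)/(c*(c - 7))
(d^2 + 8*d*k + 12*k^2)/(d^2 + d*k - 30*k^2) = (d + 2*k)/(d - 5*k)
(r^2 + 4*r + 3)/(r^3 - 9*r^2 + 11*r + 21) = (r + 3)/(r^2 - 10*r + 21)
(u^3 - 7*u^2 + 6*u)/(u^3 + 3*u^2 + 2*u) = (u^2 - 7*u + 6)/(u^2 + 3*u + 2)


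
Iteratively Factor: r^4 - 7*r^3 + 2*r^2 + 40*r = (r - 4)*(r^3 - 3*r^2 - 10*r) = r*(r - 4)*(r^2 - 3*r - 10) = r*(r - 4)*(r + 2)*(r - 5)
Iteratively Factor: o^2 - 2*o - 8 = (o + 2)*(o - 4)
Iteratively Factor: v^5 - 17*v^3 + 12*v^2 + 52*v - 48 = (v - 1)*(v^4 + v^3 - 16*v^2 - 4*v + 48) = (v - 2)*(v - 1)*(v^3 + 3*v^2 - 10*v - 24) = (v - 2)*(v - 1)*(v + 2)*(v^2 + v - 12) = (v - 2)*(v - 1)*(v + 2)*(v + 4)*(v - 3)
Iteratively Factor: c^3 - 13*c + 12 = (c + 4)*(c^2 - 4*c + 3) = (c - 1)*(c + 4)*(c - 3)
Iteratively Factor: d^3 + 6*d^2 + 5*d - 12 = (d + 3)*(d^2 + 3*d - 4) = (d + 3)*(d + 4)*(d - 1)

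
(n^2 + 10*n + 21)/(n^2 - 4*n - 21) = (n + 7)/(n - 7)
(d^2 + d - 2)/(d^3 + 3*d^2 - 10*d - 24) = (d - 1)/(d^2 + d - 12)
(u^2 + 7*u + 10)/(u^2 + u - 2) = (u + 5)/(u - 1)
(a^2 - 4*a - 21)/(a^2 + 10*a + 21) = (a - 7)/(a + 7)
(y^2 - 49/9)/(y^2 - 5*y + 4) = (y^2 - 49/9)/(y^2 - 5*y + 4)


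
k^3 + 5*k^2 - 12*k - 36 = (k - 3)*(k + 2)*(k + 6)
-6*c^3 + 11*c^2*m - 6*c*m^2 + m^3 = (-3*c + m)*(-2*c + m)*(-c + m)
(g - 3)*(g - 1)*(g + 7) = g^3 + 3*g^2 - 25*g + 21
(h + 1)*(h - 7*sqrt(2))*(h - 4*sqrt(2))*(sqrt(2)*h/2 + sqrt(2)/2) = sqrt(2)*h^4/2 - 11*h^3 + sqrt(2)*h^3 - 22*h^2 + 57*sqrt(2)*h^2/2 - 11*h + 56*sqrt(2)*h + 28*sqrt(2)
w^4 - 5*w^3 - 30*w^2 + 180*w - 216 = (w - 6)*(w - 3)*(w - 2)*(w + 6)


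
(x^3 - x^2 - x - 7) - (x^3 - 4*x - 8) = -x^2 + 3*x + 1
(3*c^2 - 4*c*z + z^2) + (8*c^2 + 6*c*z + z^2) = 11*c^2 + 2*c*z + 2*z^2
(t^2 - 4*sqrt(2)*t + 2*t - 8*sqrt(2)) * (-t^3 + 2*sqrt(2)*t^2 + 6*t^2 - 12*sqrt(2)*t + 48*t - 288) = -t^5 + 4*t^4 + 6*sqrt(2)*t^4 - 24*sqrt(2)*t^3 + 44*t^3 - 264*sqrt(2)*t^2 - 128*t^2 - 384*t + 768*sqrt(2)*t + 2304*sqrt(2)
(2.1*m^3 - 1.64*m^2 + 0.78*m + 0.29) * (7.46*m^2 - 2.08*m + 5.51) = 15.666*m^5 - 16.6024*m^4 + 20.801*m^3 - 8.4954*m^2 + 3.6946*m + 1.5979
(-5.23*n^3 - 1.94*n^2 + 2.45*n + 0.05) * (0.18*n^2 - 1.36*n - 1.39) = -0.9414*n^5 + 6.7636*n^4 + 10.3491*n^3 - 0.626400000000001*n^2 - 3.4735*n - 0.0695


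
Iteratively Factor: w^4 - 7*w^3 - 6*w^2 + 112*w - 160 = (w + 4)*(w^3 - 11*w^2 + 38*w - 40) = (w - 2)*(w + 4)*(w^2 - 9*w + 20) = (w - 5)*(w - 2)*(w + 4)*(w - 4)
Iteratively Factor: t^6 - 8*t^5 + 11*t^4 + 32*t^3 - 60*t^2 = (t)*(t^5 - 8*t^4 + 11*t^3 + 32*t^2 - 60*t) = t*(t - 5)*(t^4 - 3*t^3 - 4*t^2 + 12*t) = t*(t - 5)*(t - 3)*(t^3 - 4*t) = t*(t - 5)*(t - 3)*(t - 2)*(t^2 + 2*t) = t^2*(t - 5)*(t - 3)*(t - 2)*(t + 2)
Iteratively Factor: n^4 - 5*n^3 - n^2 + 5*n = (n)*(n^3 - 5*n^2 - n + 5) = n*(n + 1)*(n^2 - 6*n + 5) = n*(n - 1)*(n + 1)*(n - 5)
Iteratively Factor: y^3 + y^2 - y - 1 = (y - 1)*(y^2 + 2*y + 1) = (y - 1)*(y + 1)*(y + 1)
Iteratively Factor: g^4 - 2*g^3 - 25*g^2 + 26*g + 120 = (g + 4)*(g^3 - 6*g^2 - g + 30) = (g - 5)*(g + 4)*(g^2 - g - 6) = (g - 5)*(g + 2)*(g + 4)*(g - 3)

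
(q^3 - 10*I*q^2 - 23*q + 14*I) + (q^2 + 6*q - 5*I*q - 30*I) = q^3 + q^2 - 10*I*q^2 - 17*q - 5*I*q - 16*I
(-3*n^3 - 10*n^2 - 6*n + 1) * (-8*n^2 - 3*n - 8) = 24*n^5 + 89*n^4 + 102*n^3 + 90*n^2 + 45*n - 8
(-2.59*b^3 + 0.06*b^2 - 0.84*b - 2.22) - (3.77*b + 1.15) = -2.59*b^3 + 0.06*b^2 - 4.61*b - 3.37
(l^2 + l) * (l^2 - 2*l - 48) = l^4 - l^3 - 50*l^2 - 48*l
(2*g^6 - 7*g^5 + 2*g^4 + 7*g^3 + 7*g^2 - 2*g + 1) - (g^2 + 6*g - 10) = 2*g^6 - 7*g^5 + 2*g^4 + 7*g^3 + 6*g^2 - 8*g + 11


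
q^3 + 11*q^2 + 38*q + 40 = (q + 2)*(q + 4)*(q + 5)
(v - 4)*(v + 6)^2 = v^3 + 8*v^2 - 12*v - 144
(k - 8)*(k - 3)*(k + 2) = k^3 - 9*k^2 + 2*k + 48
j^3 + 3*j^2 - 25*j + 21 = (j - 3)*(j - 1)*(j + 7)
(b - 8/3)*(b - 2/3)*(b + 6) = b^3 + 8*b^2/3 - 164*b/9 + 32/3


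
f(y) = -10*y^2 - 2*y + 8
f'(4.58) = -93.60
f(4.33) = -188.15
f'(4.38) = -89.60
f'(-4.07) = 79.40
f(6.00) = -364.00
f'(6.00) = -122.00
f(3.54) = -124.40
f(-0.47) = 6.73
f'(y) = -20*y - 2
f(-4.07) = -149.51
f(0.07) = 7.81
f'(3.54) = -72.80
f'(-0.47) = 7.40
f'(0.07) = -3.40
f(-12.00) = -1408.00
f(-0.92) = 1.38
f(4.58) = -210.92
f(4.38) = -192.60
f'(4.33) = -88.60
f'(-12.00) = 238.00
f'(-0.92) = 16.40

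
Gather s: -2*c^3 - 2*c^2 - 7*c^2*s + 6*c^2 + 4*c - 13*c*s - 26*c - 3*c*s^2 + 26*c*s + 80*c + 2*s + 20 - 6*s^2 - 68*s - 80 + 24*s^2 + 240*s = -2*c^3 + 4*c^2 + 58*c + s^2*(18 - 3*c) + s*(-7*c^2 + 13*c + 174) - 60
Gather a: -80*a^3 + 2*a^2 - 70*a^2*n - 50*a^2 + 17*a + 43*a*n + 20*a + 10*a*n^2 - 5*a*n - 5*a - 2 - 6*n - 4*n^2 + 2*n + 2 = -80*a^3 + a^2*(-70*n - 48) + a*(10*n^2 + 38*n + 32) - 4*n^2 - 4*n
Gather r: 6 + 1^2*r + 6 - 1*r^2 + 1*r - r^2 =-2*r^2 + 2*r + 12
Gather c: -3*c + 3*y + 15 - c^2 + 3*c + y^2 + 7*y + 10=-c^2 + y^2 + 10*y + 25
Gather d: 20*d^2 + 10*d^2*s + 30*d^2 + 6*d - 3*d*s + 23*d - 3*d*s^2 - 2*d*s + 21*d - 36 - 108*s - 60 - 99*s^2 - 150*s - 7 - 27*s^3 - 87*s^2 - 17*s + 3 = d^2*(10*s + 50) + d*(-3*s^2 - 5*s + 50) - 27*s^3 - 186*s^2 - 275*s - 100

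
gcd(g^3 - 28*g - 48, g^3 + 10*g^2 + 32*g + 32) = g^2 + 6*g + 8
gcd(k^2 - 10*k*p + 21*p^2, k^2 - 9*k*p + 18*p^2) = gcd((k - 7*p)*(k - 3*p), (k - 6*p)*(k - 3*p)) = -k + 3*p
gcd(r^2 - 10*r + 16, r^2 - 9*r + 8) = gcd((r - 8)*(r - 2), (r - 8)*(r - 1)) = r - 8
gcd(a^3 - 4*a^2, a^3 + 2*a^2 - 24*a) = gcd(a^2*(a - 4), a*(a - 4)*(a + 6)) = a^2 - 4*a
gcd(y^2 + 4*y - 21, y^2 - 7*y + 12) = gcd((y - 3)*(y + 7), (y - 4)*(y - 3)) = y - 3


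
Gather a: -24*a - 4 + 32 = 28 - 24*a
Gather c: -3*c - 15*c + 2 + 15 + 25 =42 - 18*c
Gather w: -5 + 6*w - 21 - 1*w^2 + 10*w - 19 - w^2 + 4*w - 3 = -2*w^2 + 20*w - 48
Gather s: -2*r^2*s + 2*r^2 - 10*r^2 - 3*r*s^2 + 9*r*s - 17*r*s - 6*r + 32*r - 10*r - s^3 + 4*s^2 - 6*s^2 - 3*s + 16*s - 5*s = -8*r^2 + 16*r - s^3 + s^2*(-3*r - 2) + s*(-2*r^2 - 8*r + 8)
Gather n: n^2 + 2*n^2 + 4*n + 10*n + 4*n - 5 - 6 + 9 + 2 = 3*n^2 + 18*n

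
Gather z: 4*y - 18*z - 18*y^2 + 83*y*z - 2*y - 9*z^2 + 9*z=-18*y^2 + 2*y - 9*z^2 + z*(83*y - 9)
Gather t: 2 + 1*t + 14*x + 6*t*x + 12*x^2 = t*(6*x + 1) + 12*x^2 + 14*x + 2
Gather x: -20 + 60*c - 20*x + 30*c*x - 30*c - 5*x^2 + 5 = 30*c - 5*x^2 + x*(30*c - 20) - 15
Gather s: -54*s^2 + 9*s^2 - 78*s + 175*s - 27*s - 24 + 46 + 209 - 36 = -45*s^2 + 70*s + 195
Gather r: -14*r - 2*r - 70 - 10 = -16*r - 80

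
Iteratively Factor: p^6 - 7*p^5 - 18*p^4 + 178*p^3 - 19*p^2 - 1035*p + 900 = (p - 5)*(p^5 - 2*p^4 - 28*p^3 + 38*p^2 + 171*p - 180) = (p - 5)^2*(p^4 + 3*p^3 - 13*p^2 - 27*p + 36) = (p - 5)^2*(p - 3)*(p^3 + 6*p^2 + 5*p - 12) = (p - 5)^2*(p - 3)*(p - 1)*(p^2 + 7*p + 12) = (p - 5)^2*(p - 3)*(p - 1)*(p + 4)*(p + 3)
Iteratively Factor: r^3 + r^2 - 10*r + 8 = (r + 4)*(r^2 - 3*r + 2) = (r - 1)*(r + 4)*(r - 2)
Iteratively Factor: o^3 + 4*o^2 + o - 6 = (o + 3)*(o^2 + o - 2) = (o + 2)*(o + 3)*(o - 1)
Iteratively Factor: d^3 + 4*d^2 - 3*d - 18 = (d + 3)*(d^2 + d - 6) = (d + 3)^2*(d - 2)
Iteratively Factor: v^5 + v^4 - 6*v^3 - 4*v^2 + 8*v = (v + 2)*(v^4 - v^3 - 4*v^2 + 4*v) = (v - 2)*(v + 2)*(v^3 + v^2 - 2*v) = v*(v - 2)*(v + 2)*(v^2 + v - 2) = v*(v - 2)*(v + 2)^2*(v - 1)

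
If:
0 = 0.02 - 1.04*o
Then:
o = 0.02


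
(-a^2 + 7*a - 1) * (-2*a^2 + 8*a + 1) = 2*a^4 - 22*a^3 + 57*a^2 - a - 1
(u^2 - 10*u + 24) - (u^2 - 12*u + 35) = 2*u - 11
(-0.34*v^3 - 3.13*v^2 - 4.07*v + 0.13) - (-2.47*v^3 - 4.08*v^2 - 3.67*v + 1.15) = 2.13*v^3 + 0.95*v^2 - 0.4*v - 1.02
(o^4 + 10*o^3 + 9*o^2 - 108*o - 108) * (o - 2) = o^5 + 8*o^4 - 11*o^3 - 126*o^2 + 108*o + 216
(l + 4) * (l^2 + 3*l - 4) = l^3 + 7*l^2 + 8*l - 16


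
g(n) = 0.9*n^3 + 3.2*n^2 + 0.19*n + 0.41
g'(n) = 2.7*n^2 + 6.4*n + 0.19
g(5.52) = 250.34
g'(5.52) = 117.79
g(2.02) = 21.27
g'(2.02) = 24.14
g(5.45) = 242.18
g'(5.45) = 115.27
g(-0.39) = 0.77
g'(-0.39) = -1.90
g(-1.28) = 3.52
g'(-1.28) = -3.58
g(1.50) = 10.93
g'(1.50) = 15.86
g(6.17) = 334.80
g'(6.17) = 142.46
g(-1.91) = 5.45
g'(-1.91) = -2.18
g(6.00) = 311.15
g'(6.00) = 135.79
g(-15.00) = -2319.94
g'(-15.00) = 511.69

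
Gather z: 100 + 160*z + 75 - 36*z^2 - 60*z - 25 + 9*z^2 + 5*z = -27*z^2 + 105*z + 150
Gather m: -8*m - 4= -8*m - 4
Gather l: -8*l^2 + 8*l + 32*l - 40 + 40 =-8*l^2 + 40*l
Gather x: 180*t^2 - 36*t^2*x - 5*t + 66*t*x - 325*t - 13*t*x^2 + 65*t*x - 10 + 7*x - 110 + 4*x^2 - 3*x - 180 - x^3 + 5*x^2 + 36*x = 180*t^2 - 330*t - x^3 + x^2*(9 - 13*t) + x*(-36*t^2 + 131*t + 40) - 300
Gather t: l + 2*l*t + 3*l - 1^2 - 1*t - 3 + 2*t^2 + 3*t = 4*l + 2*t^2 + t*(2*l + 2) - 4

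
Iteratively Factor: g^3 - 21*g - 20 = (g + 1)*(g^2 - g - 20) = (g + 1)*(g + 4)*(g - 5)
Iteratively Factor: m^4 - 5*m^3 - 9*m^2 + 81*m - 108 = (m + 4)*(m^3 - 9*m^2 + 27*m - 27) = (m - 3)*(m + 4)*(m^2 - 6*m + 9) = (m - 3)^2*(m + 4)*(m - 3)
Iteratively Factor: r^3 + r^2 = (r)*(r^2 + r) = r*(r + 1)*(r)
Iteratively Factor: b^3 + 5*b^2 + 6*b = (b + 2)*(b^2 + 3*b) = b*(b + 2)*(b + 3)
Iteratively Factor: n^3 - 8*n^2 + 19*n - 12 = (n - 4)*(n^2 - 4*n + 3) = (n - 4)*(n - 3)*(n - 1)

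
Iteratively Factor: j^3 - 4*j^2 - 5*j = (j - 5)*(j^2 + j) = j*(j - 5)*(j + 1)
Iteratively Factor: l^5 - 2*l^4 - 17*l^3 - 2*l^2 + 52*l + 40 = (l + 1)*(l^4 - 3*l^3 - 14*l^2 + 12*l + 40) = (l - 5)*(l + 1)*(l^3 + 2*l^2 - 4*l - 8) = (l - 5)*(l - 2)*(l + 1)*(l^2 + 4*l + 4) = (l - 5)*(l - 2)*(l + 1)*(l + 2)*(l + 2)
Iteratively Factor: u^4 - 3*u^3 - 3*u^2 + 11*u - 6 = (u + 2)*(u^3 - 5*u^2 + 7*u - 3) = (u - 3)*(u + 2)*(u^2 - 2*u + 1) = (u - 3)*(u - 1)*(u + 2)*(u - 1)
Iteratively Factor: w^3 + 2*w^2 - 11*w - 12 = (w - 3)*(w^2 + 5*w + 4) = (w - 3)*(w + 4)*(w + 1)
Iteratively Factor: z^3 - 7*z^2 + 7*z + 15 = (z - 3)*(z^2 - 4*z - 5) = (z - 5)*(z - 3)*(z + 1)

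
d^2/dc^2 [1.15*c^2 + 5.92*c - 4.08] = 2.30000000000000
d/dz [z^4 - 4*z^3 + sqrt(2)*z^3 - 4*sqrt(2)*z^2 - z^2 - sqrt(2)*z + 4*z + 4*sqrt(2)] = 4*z^3 - 12*z^2 + 3*sqrt(2)*z^2 - 8*sqrt(2)*z - 2*z - sqrt(2) + 4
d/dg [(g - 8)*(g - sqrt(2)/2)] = 2*g - 8 - sqrt(2)/2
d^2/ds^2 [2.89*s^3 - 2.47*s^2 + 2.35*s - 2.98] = 17.34*s - 4.94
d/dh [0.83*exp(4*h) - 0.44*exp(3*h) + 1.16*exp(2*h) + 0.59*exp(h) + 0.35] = (3.32*exp(3*h) - 1.32*exp(2*h) + 2.32*exp(h) + 0.59)*exp(h)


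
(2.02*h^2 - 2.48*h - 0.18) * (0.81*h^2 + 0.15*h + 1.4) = 1.6362*h^4 - 1.7058*h^3 + 2.3102*h^2 - 3.499*h - 0.252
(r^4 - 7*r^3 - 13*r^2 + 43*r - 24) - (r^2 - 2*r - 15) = r^4 - 7*r^3 - 14*r^2 + 45*r - 9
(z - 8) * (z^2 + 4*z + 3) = z^3 - 4*z^2 - 29*z - 24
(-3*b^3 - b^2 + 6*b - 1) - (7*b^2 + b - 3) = -3*b^3 - 8*b^2 + 5*b + 2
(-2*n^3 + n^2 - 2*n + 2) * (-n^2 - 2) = 2*n^5 - n^4 + 6*n^3 - 4*n^2 + 4*n - 4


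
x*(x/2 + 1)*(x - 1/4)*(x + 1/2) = x^4/2 + 9*x^3/8 + 3*x^2/16 - x/8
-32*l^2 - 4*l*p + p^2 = (-8*l + p)*(4*l + p)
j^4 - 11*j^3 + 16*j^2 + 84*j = j*(j - 7)*(j - 6)*(j + 2)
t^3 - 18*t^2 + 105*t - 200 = (t - 8)*(t - 5)^2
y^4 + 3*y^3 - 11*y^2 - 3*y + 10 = (y - 2)*(y - 1)*(y + 1)*(y + 5)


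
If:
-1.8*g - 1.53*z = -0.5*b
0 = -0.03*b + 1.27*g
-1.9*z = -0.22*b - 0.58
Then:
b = 1.67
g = 0.04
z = 0.50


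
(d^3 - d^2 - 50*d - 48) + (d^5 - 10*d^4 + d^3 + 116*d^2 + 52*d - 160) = d^5 - 10*d^4 + 2*d^3 + 115*d^2 + 2*d - 208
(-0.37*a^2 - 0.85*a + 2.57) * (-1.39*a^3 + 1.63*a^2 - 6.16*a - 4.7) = 0.5143*a^5 + 0.5784*a^4 - 2.6786*a^3 + 11.1641*a^2 - 11.8362*a - 12.079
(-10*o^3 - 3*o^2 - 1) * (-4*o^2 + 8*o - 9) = 40*o^5 - 68*o^4 + 66*o^3 + 31*o^2 - 8*o + 9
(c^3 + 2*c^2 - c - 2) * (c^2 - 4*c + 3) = c^5 - 2*c^4 - 6*c^3 + 8*c^2 + 5*c - 6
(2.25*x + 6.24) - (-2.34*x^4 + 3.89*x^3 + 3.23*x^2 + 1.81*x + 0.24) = 2.34*x^4 - 3.89*x^3 - 3.23*x^2 + 0.44*x + 6.0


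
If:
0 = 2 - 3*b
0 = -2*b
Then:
No Solution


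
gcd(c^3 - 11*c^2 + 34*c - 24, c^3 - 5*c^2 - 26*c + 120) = c^2 - 10*c + 24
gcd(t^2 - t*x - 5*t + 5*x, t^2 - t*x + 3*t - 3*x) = -t + x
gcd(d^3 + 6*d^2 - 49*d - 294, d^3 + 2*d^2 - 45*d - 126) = d^2 - d - 42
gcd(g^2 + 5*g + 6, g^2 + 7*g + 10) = g + 2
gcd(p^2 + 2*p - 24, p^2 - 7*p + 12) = p - 4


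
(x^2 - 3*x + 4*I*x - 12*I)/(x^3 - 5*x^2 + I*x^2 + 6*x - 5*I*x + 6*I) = (x + 4*I)/(x^2 + x*(-2 + I) - 2*I)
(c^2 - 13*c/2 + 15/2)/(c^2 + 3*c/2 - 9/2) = (c - 5)/(c + 3)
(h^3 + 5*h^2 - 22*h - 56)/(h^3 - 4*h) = (h^2 + 3*h - 28)/(h*(h - 2))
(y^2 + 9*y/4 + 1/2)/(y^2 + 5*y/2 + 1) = (4*y + 1)/(2*(2*y + 1))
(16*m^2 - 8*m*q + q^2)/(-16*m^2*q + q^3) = (-4*m + q)/(q*(4*m + q))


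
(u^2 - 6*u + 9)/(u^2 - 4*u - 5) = (-u^2 + 6*u - 9)/(-u^2 + 4*u + 5)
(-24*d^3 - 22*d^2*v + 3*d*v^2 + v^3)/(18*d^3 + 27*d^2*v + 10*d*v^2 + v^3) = (-4*d + v)/(3*d + v)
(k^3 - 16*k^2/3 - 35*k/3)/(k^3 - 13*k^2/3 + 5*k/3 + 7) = k*(3*k^2 - 16*k - 35)/(3*k^3 - 13*k^2 + 5*k + 21)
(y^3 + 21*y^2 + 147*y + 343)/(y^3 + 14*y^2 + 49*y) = (y + 7)/y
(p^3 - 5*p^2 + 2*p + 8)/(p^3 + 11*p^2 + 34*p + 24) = (p^2 - 6*p + 8)/(p^2 + 10*p + 24)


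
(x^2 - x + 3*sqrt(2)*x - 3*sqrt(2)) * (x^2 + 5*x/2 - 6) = x^4 + 3*x^3/2 + 3*sqrt(2)*x^3 - 17*x^2/2 + 9*sqrt(2)*x^2/2 - 51*sqrt(2)*x/2 + 6*x + 18*sqrt(2)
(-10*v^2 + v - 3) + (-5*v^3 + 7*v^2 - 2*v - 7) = -5*v^3 - 3*v^2 - v - 10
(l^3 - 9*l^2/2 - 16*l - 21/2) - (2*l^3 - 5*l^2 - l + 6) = -l^3 + l^2/2 - 15*l - 33/2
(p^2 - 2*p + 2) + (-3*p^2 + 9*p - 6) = -2*p^2 + 7*p - 4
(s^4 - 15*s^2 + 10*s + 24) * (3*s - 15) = 3*s^5 - 15*s^4 - 45*s^3 + 255*s^2 - 78*s - 360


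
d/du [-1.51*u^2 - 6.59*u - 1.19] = -3.02*u - 6.59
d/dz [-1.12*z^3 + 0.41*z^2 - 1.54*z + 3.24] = -3.36*z^2 + 0.82*z - 1.54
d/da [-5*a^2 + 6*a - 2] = 6 - 10*a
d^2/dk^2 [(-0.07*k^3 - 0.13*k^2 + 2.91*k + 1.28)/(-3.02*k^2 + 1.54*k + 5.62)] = (-49.16336*k^3 - 53.171184*k^2 - 247.354512*k + 9.06224000000001)/(27.543608*k^6 - 42.136248*k^5 - 132.283248*k^4 + 153.172712*k^3 + 246.169488*k^2 - 145.919928*k - 177.504328)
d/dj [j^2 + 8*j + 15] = 2*j + 8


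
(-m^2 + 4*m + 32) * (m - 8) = -m^3 + 12*m^2 - 256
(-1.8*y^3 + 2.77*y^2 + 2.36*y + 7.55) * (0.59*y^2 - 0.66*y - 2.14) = -1.062*y^5 + 2.8223*y^4 + 3.4162*y^3 - 3.0309*y^2 - 10.0334*y - 16.157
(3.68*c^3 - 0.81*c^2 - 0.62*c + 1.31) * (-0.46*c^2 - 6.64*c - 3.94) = -1.6928*c^5 - 24.0626*c^4 - 8.8356*c^3 + 6.7056*c^2 - 6.2556*c - 5.1614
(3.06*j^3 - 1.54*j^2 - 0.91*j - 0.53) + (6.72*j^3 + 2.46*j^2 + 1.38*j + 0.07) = 9.78*j^3 + 0.92*j^2 + 0.47*j - 0.46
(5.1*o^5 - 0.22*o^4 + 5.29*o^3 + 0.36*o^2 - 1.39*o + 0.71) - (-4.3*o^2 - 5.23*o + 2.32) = 5.1*o^5 - 0.22*o^4 + 5.29*o^3 + 4.66*o^2 + 3.84*o - 1.61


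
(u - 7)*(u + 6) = u^2 - u - 42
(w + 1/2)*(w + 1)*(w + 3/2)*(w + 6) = w^4 + 9*w^3 + 83*w^2/4 + 69*w/4 + 9/2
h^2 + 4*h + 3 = (h + 1)*(h + 3)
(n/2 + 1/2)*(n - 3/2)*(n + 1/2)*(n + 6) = n^4/2 + 3*n^3 - 7*n^2/8 - 45*n/8 - 9/4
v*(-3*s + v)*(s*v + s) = -3*s^2*v^2 - 3*s^2*v + s*v^3 + s*v^2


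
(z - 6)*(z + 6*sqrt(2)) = z^2 - 6*z + 6*sqrt(2)*z - 36*sqrt(2)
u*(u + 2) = u^2 + 2*u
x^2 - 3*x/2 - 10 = (x - 4)*(x + 5/2)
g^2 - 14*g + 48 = (g - 8)*(g - 6)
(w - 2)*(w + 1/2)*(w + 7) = w^3 + 11*w^2/2 - 23*w/2 - 7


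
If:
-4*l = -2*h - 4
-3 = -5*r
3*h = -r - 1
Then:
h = -8/15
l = 11/15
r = 3/5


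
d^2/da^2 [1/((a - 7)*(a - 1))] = 2*((a - 7)^2 + (a - 7)*(a - 1) + (a - 1)^2)/((a - 7)^3*(a - 1)^3)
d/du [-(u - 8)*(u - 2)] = 10 - 2*u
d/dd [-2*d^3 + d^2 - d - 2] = -6*d^2 + 2*d - 1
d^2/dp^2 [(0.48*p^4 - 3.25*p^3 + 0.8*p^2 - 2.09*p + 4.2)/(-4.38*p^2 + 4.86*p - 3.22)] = (-18.417024*p^6 + 61.3059839999999*p^5 - 108.642816*p^4 + 228.171768*p^3 - 780.630984*p^2 + 561.752016*p - 31.110184)/(84.027672*p^6 - 279.708552*p^5 + 495.682848*p^4 - 526.052232*p^3 + 364.406112*p^2 - 151.171272*p + 33.386248)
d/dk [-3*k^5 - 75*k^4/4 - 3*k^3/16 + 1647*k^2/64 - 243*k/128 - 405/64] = -15*k^4 - 75*k^3 - 9*k^2/16 + 1647*k/32 - 243/128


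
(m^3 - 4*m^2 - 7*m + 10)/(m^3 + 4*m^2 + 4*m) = (m^2 - 6*m + 5)/(m*(m + 2))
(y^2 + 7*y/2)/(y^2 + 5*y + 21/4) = 2*y/(2*y + 3)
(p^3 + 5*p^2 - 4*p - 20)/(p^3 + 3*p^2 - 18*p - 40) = (p - 2)/(p - 4)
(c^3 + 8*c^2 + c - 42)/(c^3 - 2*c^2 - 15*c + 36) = (c^3 + 8*c^2 + c - 42)/(c^3 - 2*c^2 - 15*c + 36)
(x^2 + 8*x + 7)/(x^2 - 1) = (x + 7)/(x - 1)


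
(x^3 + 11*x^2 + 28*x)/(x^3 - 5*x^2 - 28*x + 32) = x*(x + 7)/(x^2 - 9*x + 8)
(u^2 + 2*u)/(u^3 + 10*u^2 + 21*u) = (u + 2)/(u^2 + 10*u + 21)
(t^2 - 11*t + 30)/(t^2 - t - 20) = (t - 6)/(t + 4)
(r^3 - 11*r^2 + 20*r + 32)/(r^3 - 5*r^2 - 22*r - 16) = (r - 4)/(r + 2)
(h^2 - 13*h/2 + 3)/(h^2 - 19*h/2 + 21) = (2*h - 1)/(2*h - 7)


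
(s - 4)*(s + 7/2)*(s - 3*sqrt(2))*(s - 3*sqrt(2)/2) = s^4 - 9*sqrt(2)*s^3/2 - s^3/2 - 5*s^2 + 9*sqrt(2)*s^2/4 - 9*s/2 + 63*sqrt(2)*s - 126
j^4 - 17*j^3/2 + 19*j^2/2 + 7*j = j*(j - 7)*(j - 2)*(j + 1/2)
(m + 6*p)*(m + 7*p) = m^2 + 13*m*p + 42*p^2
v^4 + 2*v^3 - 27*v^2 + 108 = (v - 3)^2*(v + 2)*(v + 6)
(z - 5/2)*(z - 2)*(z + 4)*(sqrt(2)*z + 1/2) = sqrt(2)*z^4 - sqrt(2)*z^3/2 + z^3/2 - 13*sqrt(2)*z^2 - z^2/4 - 13*z/2 + 20*sqrt(2)*z + 10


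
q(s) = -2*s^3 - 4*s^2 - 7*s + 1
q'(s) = -6*s^2 - 8*s - 7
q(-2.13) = 17.09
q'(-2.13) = -17.18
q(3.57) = -165.97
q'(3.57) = -112.03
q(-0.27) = 2.64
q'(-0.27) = -5.28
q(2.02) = -45.95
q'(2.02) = -47.64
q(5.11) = -406.08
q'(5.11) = -204.55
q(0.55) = -4.39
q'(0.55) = -13.22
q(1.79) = -35.82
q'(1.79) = -40.54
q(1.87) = -39.16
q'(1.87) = -42.94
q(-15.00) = 5956.00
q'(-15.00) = -1237.00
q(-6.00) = 331.00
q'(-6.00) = -175.00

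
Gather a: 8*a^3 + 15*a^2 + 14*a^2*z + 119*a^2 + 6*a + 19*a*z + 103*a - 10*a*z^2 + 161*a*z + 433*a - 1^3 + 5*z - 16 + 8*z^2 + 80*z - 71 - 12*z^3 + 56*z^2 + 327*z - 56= 8*a^3 + a^2*(14*z + 134) + a*(-10*z^2 + 180*z + 542) - 12*z^3 + 64*z^2 + 412*z - 144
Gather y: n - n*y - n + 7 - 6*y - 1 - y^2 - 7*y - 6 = -y^2 + y*(-n - 13)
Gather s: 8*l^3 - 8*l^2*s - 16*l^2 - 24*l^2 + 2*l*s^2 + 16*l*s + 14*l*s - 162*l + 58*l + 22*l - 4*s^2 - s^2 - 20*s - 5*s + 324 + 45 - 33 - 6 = 8*l^3 - 40*l^2 - 82*l + s^2*(2*l - 5) + s*(-8*l^2 + 30*l - 25) + 330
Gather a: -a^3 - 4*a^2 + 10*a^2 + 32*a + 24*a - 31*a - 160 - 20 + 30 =-a^3 + 6*a^2 + 25*a - 150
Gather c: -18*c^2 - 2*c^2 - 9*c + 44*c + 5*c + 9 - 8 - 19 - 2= -20*c^2 + 40*c - 20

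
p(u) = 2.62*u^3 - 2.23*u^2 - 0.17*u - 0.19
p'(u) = 7.86*u^2 - 4.46*u - 0.17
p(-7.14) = -1066.33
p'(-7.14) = 432.37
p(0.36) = -0.42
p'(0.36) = -0.76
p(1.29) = 1.50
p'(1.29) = 7.16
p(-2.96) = -87.17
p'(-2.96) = 81.90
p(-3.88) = -186.14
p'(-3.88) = 135.46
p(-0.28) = -0.37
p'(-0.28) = 1.70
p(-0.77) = -2.58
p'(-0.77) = 7.92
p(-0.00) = -0.19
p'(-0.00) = -0.17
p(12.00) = 4204.01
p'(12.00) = 1078.15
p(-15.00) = -9341.89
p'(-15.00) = 1835.23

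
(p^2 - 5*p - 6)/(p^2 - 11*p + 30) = (p + 1)/(p - 5)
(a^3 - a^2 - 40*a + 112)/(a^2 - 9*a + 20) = (a^2 + 3*a - 28)/(a - 5)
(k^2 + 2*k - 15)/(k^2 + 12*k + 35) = (k - 3)/(k + 7)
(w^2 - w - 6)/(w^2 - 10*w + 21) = (w + 2)/(w - 7)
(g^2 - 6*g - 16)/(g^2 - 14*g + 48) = (g + 2)/(g - 6)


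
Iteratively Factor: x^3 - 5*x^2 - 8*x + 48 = (x - 4)*(x^2 - x - 12) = (x - 4)*(x + 3)*(x - 4)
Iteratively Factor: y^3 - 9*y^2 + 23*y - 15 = (y - 3)*(y^2 - 6*y + 5) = (y - 3)*(y - 1)*(y - 5)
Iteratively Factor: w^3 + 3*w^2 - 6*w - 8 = (w - 2)*(w^2 + 5*w + 4) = (w - 2)*(w + 4)*(w + 1)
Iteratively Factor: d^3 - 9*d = (d - 3)*(d^2 + 3*d) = (d - 3)*(d + 3)*(d)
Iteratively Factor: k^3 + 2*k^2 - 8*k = (k - 2)*(k^2 + 4*k) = (k - 2)*(k + 4)*(k)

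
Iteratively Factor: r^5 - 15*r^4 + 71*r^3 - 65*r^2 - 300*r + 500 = (r - 2)*(r^4 - 13*r^3 + 45*r^2 + 25*r - 250) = (r - 5)*(r - 2)*(r^3 - 8*r^2 + 5*r + 50) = (r - 5)^2*(r - 2)*(r^2 - 3*r - 10) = (r - 5)^3*(r - 2)*(r + 2)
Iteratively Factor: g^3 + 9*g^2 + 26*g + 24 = (g + 4)*(g^2 + 5*g + 6) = (g + 2)*(g + 4)*(g + 3)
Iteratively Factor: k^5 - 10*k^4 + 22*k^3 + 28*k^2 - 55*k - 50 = (k - 2)*(k^4 - 8*k^3 + 6*k^2 + 40*k + 25) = (k - 5)*(k - 2)*(k^3 - 3*k^2 - 9*k - 5) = (k - 5)^2*(k - 2)*(k^2 + 2*k + 1) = (k - 5)^2*(k - 2)*(k + 1)*(k + 1)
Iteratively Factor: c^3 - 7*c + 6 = (c - 2)*(c^2 + 2*c - 3) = (c - 2)*(c - 1)*(c + 3)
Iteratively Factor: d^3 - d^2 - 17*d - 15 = (d + 1)*(d^2 - 2*d - 15) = (d - 5)*(d + 1)*(d + 3)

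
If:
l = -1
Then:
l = -1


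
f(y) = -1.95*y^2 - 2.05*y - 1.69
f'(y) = -3.9*y - 2.05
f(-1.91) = -4.89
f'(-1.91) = 5.40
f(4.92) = -58.98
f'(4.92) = -21.24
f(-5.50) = -49.40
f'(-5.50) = 19.40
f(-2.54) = -9.06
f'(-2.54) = 7.86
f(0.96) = -5.46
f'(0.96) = -5.79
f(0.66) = -3.89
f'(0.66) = -4.62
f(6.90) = -108.67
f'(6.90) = -28.96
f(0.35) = -2.65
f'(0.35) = -3.42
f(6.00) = -84.19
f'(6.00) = -25.45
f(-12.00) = -257.89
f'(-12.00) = 44.75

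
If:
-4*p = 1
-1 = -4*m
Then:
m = 1/4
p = -1/4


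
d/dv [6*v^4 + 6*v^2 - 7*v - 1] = 24*v^3 + 12*v - 7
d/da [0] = 0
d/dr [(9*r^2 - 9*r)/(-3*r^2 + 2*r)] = -9/(9*r^2 - 12*r + 4)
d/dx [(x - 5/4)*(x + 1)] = 2*x - 1/4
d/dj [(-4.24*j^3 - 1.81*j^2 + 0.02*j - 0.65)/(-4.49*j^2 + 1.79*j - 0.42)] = (19.0376*j^4 - 15.1792*j^3 + 2.1923*j^2 - 4.3166*j + 1.1551)/(20.1601*j^4 - 16.0742*j^3 + 6.9757*j^2 - 1.5036*j + 0.1764)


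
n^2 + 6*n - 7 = (n - 1)*(n + 7)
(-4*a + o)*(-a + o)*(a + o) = 4*a^3 - a^2*o - 4*a*o^2 + o^3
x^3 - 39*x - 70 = (x - 7)*(x + 2)*(x + 5)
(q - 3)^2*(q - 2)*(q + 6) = q^4 - 2*q^3 - 27*q^2 + 108*q - 108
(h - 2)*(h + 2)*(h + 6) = h^3 + 6*h^2 - 4*h - 24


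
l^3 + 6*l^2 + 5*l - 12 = (l - 1)*(l + 3)*(l + 4)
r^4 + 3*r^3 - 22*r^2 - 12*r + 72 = (r - 3)*(r - 2)*(r + 2)*(r + 6)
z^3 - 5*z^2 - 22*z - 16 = (z - 8)*(z + 1)*(z + 2)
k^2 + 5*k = k*(k + 5)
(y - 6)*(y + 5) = y^2 - y - 30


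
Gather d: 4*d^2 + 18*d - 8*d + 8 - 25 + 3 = 4*d^2 + 10*d - 14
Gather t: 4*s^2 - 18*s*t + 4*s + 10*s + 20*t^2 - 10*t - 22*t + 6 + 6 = 4*s^2 + 14*s + 20*t^2 + t*(-18*s - 32) + 12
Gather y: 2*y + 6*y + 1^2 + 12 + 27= 8*y + 40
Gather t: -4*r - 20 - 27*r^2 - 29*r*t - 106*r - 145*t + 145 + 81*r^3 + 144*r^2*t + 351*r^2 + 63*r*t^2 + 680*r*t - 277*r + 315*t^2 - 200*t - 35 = 81*r^3 + 324*r^2 - 387*r + t^2*(63*r + 315) + t*(144*r^2 + 651*r - 345) + 90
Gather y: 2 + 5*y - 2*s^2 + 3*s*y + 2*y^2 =-2*s^2 + 2*y^2 + y*(3*s + 5) + 2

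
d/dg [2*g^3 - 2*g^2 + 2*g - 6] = 6*g^2 - 4*g + 2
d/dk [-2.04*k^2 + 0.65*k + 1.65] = 0.65 - 4.08*k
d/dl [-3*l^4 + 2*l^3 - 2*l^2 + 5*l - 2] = -12*l^3 + 6*l^2 - 4*l + 5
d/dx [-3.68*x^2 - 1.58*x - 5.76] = -7.36*x - 1.58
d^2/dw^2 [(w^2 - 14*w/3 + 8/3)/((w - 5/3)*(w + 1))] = 2*(-108*w^3 + 351*w^2 - 774*w + 367)/(27*w^6 - 54*w^5 - 99*w^4 + 172*w^3 + 165*w^2 - 150*w - 125)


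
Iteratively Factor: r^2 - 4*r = (r - 4)*(r)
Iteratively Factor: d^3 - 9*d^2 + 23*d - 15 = (d - 5)*(d^2 - 4*d + 3) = (d - 5)*(d - 1)*(d - 3)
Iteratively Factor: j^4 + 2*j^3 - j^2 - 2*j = (j)*(j^3 + 2*j^2 - j - 2) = j*(j + 1)*(j^2 + j - 2) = j*(j - 1)*(j + 1)*(j + 2)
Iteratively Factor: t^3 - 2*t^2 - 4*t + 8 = (t + 2)*(t^2 - 4*t + 4) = (t - 2)*(t + 2)*(t - 2)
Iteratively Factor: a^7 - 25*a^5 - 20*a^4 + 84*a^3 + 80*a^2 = (a)*(a^6 - 25*a^4 - 20*a^3 + 84*a^2 + 80*a) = a*(a - 5)*(a^5 + 5*a^4 - 20*a^2 - 16*a) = a*(a - 5)*(a + 2)*(a^4 + 3*a^3 - 6*a^2 - 8*a) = a*(a - 5)*(a + 2)*(a + 4)*(a^3 - a^2 - 2*a) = a^2*(a - 5)*(a + 2)*(a + 4)*(a^2 - a - 2) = a^2*(a - 5)*(a + 1)*(a + 2)*(a + 4)*(a - 2)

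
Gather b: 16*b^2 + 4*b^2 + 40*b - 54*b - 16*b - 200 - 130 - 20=20*b^2 - 30*b - 350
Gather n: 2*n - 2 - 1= 2*n - 3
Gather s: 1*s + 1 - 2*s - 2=-s - 1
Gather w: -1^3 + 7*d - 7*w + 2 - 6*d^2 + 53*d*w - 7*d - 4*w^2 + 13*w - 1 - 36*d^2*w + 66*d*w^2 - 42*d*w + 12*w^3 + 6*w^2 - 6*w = -6*d^2 + 12*w^3 + w^2*(66*d + 2) + w*(-36*d^2 + 11*d)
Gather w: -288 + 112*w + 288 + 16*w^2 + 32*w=16*w^2 + 144*w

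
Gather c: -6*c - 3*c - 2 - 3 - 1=-9*c - 6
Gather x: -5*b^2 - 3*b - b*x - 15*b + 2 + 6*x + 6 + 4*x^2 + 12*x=-5*b^2 - 18*b + 4*x^2 + x*(18 - b) + 8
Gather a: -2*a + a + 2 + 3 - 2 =3 - a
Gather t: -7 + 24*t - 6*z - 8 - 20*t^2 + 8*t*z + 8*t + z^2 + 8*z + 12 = -20*t^2 + t*(8*z + 32) + z^2 + 2*z - 3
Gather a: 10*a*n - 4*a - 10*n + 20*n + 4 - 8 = a*(10*n - 4) + 10*n - 4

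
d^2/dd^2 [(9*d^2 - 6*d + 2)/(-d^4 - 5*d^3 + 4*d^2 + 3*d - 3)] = 2*(-27*d^8 - 99*d^7 - 41*d^6 + 66*d^5 - 615*d^4 + 1391*d^3 - 834*d^2 + 234*d - 69)/(d^12 + 15*d^11 + 63*d^10 - 4*d^9 - 333*d^8 + 177*d^7 + 476*d^6 - 423*d^5 - 207*d^4 + 324*d^3 - 27*d^2 - 81*d + 27)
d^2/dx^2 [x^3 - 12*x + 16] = 6*x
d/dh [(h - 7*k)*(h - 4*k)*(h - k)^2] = 4*h^3 - 39*h^2*k + 102*h*k^2 - 67*k^3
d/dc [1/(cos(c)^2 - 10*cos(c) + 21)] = 2*(cos(c) - 5)*sin(c)/(cos(c)^2 - 10*cos(c) + 21)^2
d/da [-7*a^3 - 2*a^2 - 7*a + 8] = -21*a^2 - 4*a - 7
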